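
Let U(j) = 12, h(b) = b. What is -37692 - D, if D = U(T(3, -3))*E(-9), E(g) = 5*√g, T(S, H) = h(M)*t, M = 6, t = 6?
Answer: -37692 - 180*I ≈ -37692.0 - 180.0*I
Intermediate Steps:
T(S, H) = 36 (T(S, H) = 6*6 = 36)
D = 180*I (D = 12*(5*√(-9)) = 12*(5*(3*I)) = 12*(15*I) = 180*I ≈ 180.0*I)
-37692 - D = -37692 - 180*I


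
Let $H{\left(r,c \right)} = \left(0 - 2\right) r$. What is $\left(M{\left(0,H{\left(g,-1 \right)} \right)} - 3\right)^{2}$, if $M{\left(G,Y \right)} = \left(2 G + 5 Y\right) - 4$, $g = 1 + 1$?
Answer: $729$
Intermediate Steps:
$g = 2$
$H{\left(r,c \right)} = - 2 r$
$M{\left(G,Y \right)} = -4 + 2 G + 5 Y$
$\left(M{\left(0,H{\left(g,-1 \right)} \right)} - 3\right)^{2} = \left(\left(-4 + 2 \cdot 0 + 5 \left(\left(-2\right) 2\right)\right) - 3\right)^{2} = \left(\left(-4 + 0 + 5 \left(-4\right)\right) - 3\right)^{2} = \left(\left(-4 + 0 - 20\right) - 3\right)^{2} = \left(-24 - 3\right)^{2} = \left(-27\right)^{2} = 729$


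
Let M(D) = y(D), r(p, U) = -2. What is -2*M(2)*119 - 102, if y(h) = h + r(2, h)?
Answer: -102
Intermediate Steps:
y(h) = -2 + h (y(h) = h - 2 = -2 + h)
M(D) = -2 + D
-2*M(2)*119 - 102 = -2*(-2 + 2)*119 - 102 = -2*0*119 - 102 = 0*119 - 102 = 0 - 102 = -102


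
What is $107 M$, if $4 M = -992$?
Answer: $-26536$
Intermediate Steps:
$M = -248$ ($M = \frac{1}{4} \left(-992\right) = -248$)
$107 M = 107 \left(-248\right) = -26536$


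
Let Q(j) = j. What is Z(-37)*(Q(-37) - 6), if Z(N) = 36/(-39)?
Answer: 516/13 ≈ 39.692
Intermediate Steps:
Z(N) = -12/13 (Z(N) = 36*(-1/39) = -12/13)
Z(-37)*(Q(-37) - 6) = -12*(-37 - 6)/13 = -12/13*(-43) = 516/13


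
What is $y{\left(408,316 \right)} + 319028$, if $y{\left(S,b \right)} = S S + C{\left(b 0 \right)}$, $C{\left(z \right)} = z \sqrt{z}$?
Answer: $485492$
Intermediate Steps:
$C{\left(z \right)} = z^{\frac{3}{2}}$
$y{\left(S,b \right)} = S^{2}$ ($y{\left(S,b \right)} = S S + \left(b 0\right)^{\frac{3}{2}} = S^{2} + 0^{\frac{3}{2}} = S^{2} + 0 = S^{2}$)
$y{\left(408,316 \right)} + 319028 = 408^{2} + 319028 = 166464 + 319028 = 485492$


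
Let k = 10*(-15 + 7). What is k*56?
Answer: -4480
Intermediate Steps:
k = -80 (k = 10*(-8) = -80)
k*56 = -80*56 = -4480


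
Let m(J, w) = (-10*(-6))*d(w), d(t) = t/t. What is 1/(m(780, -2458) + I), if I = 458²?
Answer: 1/209824 ≈ 4.7659e-6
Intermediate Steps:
d(t) = 1
m(J, w) = 60 (m(J, w) = -10*(-6)*1 = 60*1 = 60)
I = 209764
1/(m(780, -2458) + I) = 1/(60 + 209764) = 1/209824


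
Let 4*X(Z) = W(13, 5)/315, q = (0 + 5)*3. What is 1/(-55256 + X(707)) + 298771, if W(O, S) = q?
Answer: 1386746492729/4641503 ≈ 2.9877e+5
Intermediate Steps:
q = 15 (q = 5*3 = 15)
W(O, S) = 15
X(Z) = 1/84 (X(Z) = (15/315)/4 = (15*(1/315))/4 = (¼)*(1/21) = 1/84)
1/(-55256 + X(707)) + 298771 = 1/(-55256 + 1/84) + 298771 = 1/(-4641503/84) + 298771 = -84/4641503 + 298771 = 1386746492729/4641503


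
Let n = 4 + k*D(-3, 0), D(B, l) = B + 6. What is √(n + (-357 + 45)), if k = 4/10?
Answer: I*√7670/5 ≈ 17.516*I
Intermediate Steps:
D(B, l) = 6 + B
k = ⅖ (k = 4*(⅒) = ⅖ ≈ 0.40000)
n = 26/5 (n = 4 + 2*(6 - 3)/5 = 4 + (⅖)*3 = 4 + 6/5 = 26/5 ≈ 5.2000)
√(n + (-357 + 45)) = √(26/5 + (-357 + 45)) = √(26/5 - 312) = √(-1534/5) = I*√7670/5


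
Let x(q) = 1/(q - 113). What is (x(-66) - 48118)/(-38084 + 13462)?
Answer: 8613123/4407338 ≈ 1.9543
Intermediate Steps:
x(q) = 1/(-113 + q)
(x(-66) - 48118)/(-38084 + 13462) = (1/(-113 - 66) - 48118)/(-38084 + 13462) = (1/(-179) - 48118)/(-24622) = (-1/179 - 48118)*(-1/24622) = -8613123/179*(-1/24622) = 8613123/4407338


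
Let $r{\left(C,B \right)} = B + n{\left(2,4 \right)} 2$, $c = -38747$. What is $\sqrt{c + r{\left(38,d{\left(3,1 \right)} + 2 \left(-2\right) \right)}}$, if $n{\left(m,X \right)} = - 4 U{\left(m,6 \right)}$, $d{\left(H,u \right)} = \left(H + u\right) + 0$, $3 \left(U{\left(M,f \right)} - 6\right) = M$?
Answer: $\frac{i \sqrt{349203}}{3} \approx 196.98 i$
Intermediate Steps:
$U{\left(M,f \right)} = 6 + \frac{M}{3}$
$d{\left(H,u \right)} = H + u$
$n{\left(m,X \right)} = -24 - \frac{4 m}{3}$ ($n{\left(m,X \right)} = - 4 \left(6 + \frac{m}{3}\right) = -24 - \frac{4 m}{3}$)
$r{\left(C,B \right)} = - \frac{160}{3} + B$ ($r{\left(C,B \right)} = B + \left(-24 - \frac{8}{3}\right) 2 = B - \frac{160}{3} = - \frac{160}{3} + B$)
$\sqrt{c + r{\left(38,d{\left(3,1 \right)} + 2 \left(-2\right) \right)}} = \sqrt{-38747 + \left(- \frac{160}{3} + \left(\left(3 + 1\right) + 2 \left(-2\right)\right)\right)} = \sqrt{-38747 + \left(- \frac{160}{3} + \left(4 - 4\right)\right)} = \sqrt{-38747 + \left(- \frac{160}{3} + 0\right)} = \sqrt{-38747 - \frac{160}{3}} = \sqrt{- \frac{116401}{3}} = \frac{i \sqrt{349203}}{3}$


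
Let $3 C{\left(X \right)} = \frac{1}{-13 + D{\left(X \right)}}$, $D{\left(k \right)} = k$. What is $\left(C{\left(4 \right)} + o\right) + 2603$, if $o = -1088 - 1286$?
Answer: $\frac{6182}{27} \approx 228.96$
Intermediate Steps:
$o = -2374$
$C{\left(X \right)} = \frac{1}{3 \left(-13 + X\right)}$
$\left(C{\left(4 \right)} + o\right) + 2603 = \left(\frac{1}{3 \left(-13 + 4\right)} - 2374\right) + 2603 = \left(\frac{1}{3 \left(-9\right)} - 2374\right) + 2603 = \left(\frac{1}{3} \left(- \frac{1}{9}\right) - 2374\right) + 2603 = \left(- \frac{1}{27} - 2374\right) + 2603 = - \frac{64099}{27} + 2603 = \frac{6182}{27}$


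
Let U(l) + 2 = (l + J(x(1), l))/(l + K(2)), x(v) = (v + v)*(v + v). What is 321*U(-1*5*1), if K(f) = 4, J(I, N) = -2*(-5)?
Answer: -2247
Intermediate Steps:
x(v) = 4*v² (x(v) = (2*v)*(2*v) = 4*v²)
J(I, N) = 10
U(l) = -2 + (10 + l)/(4 + l) (U(l) = -2 + (l + 10)/(l + 4) = -2 + (10 + l)/(4 + l))
321*U(-1*5*1) = 321*((2 - (-1*5))/(4 - 1*5*1)) = 321*((2 - (-5))/(4 - 5*1)) = 321*((2 - 1*(-5))/(4 - 5)) = 321*((2 + 5)/(-1)) = 321*(-1*7) = 321*(-7) = -2247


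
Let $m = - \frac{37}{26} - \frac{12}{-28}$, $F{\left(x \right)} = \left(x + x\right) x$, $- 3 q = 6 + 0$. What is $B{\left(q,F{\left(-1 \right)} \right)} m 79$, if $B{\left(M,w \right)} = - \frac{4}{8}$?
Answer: $\frac{14299}{364} \approx 39.283$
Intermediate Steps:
$q = -2$ ($q = - \frac{6 + 0}{3} = \left(- \frac{1}{3}\right) 6 = -2$)
$F{\left(x \right)} = 2 x^{2}$ ($F{\left(x \right)} = 2 x x = 2 x^{2}$)
$m = - \frac{181}{182}$ ($m = \left(-37\right) \frac{1}{26} - - \frac{3}{7} = - \frac{37}{26} + \frac{3}{7} = - \frac{181}{182} \approx -0.99451$)
$B{\left(M,w \right)} = - \frac{1}{2}$ ($B{\left(M,w \right)} = \left(-4\right) \frac{1}{8} = - \frac{1}{2}$)
$B{\left(q,F{\left(-1 \right)} \right)} m 79 = \left(- \frac{1}{2}\right) \left(- \frac{181}{182}\right) 79 = \frac{181}{364} \cdot 79 = \frac{14299}{364}$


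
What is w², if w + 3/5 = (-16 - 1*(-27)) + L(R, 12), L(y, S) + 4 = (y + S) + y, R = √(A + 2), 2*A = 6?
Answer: 8964/25 + 368*√5/5 ≈ 523.13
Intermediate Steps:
A = 3 (A = (½)*6 = 3)
R = √5 (R = √(3 + 2) = √5 ≈ 2.2361)
L(y, S) = -4 + S + 2*y (L(y, S) = -4 + ((y + S) + y) = -4 + ((S + y) + y) = -4 + (S + 2*y) = -4 + S + 2*y)
w = 92/5 + 2*√5 (w = -⅗ + ((-16 - 1*(-27)) + (-4 + 12 + 2*√5)) = -⅗ + ((-16 + 27) + (8 + 2*√5)) = -⅗ + (11 + (8 + 2*√5)) = -⅗ + (19 + 2*√5) = 92/5 + 2*√5 ≈ 22.872)
w² = (92/5 + 2*√5)²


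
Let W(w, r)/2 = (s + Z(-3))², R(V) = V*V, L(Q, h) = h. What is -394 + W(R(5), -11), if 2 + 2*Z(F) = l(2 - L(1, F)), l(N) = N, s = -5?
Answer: -739/2 ≈ -369.50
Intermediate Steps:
Z(F) = -F/2 (Z(F) = -1 + (2 - F)/2 = -1 + (1 - F/2) = -F/2)
R(V) = V²
W(w, r) = 49/2 (W(w, r) = 2*(-5 - ½*(-3))² = 2*(-5 + 3/2)² = 2*(-7/2)² = 2*(49/4) = 49/2)
-394 + W(R(5), -11) = -394 + 49/2 = -739/2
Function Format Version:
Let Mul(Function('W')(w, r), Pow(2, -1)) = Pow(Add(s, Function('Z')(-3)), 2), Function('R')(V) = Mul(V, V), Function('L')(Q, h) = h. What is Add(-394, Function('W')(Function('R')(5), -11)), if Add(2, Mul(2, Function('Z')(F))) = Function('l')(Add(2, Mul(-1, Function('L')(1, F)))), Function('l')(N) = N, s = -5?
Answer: Rational(-739, 2) ≈ -369.50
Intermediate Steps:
Function('Z')(F) = Mul(Rational(-1, 2), F) (Function('Z')(F) = Add(-1, Mul(Rational(1, 2), Add(2, Mul(-1, F)))) = Add(-1, Add(1, Mul(Rational(-1, 2), F))) = Mul(Rational(-1, 2), F))
Function('R')(V) = Pow(V, 2)
Function('W')(w, r) = Rational(49, 2) (Function('W')(w, r) = Mul(2, Pow(Add(-5, Mul(Rational(-1, 2), -3)), 2)) = Mul(2, Pow(Add(-5, Rational(3, 2)), 2)) = Mul(2, Pow(Rational(-7, 2), 2)) = Mul(2, Rational(49, 4)) = Rational(49, 2))
Add(-394, Function('W')(Function('R')(5), -11)) = Add(-394, Rational(49, 2)) = Rational(-739, 2)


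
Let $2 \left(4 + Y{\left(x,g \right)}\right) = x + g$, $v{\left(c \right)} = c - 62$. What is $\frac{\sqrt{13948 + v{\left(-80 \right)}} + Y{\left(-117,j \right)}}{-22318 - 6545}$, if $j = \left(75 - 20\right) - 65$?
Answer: $\frac{5}{2138} - \frac{\sqrt{1534}}{9621} \approx -0.0017323$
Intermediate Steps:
$v{\left(c \right)} = -62 + c$ ($v{\left(c \right)} = c - 62 = -62 + c$)
$j = -10$ ($j = 55 - 65 = -10$)
$Y{\left(x,g \right)} = -4 + \frac{g}{2} + \frac{x}{2}$ ($Y{\left(x,g \right)} = -4 + \frac{x + g}{2} = -4 + \frac{g + x}{2} = -4 + \left(\frac{g}{2} + \frac{x}{2}\right) = -4 + \frac{g}{2} + \frac{x}{2}$)
$\frac{\sqrt{13948 + v{\left(-80 \right)}} + Y{\left(-117,j \right)}}{-22318 - 6545} = \frac{\sqrt{13948 - 142} + \left(-4 + \frac{1}{2} \left(-10\right) + \frac{1}{2} \left(-117\right)\right)}{-22318 - 6545} = \frac{\sqrt{13948 - 142} - \frac{135}{2}}{-28863} = \left(\sqrt{13806} - \frac{135}{2}\right) \left(- \frac{1}{28863}\right) = \left(3 \sqrt{1534} - \frac{135}{2}\right) \left(- \frac{1}{28863}\right) = \left(- \frac{135}{2} + 3 \sqrt{1534}\right) \left(- \frac{1}{28863}\right) = \frac{5}{2138} - \frac{\sqrt{1534}}{9621}$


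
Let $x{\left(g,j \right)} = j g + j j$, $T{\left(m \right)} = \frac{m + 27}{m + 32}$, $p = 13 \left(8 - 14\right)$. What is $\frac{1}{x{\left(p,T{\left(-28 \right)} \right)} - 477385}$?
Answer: $- \frac{16}{7637847} \approx -2.0948 \cdot 10^{-6}$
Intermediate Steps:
$p = -78$ ($p = 13 \left(-6\right) = -78$)
$T{\left(m \right)} = \frac{27 + m}{32 + m}$
$x{\left(g,j \right)} = j^{2} + g j$ ($x{\left(g,j \right)} = g j + j^{2} = j^{2} + g j$)
$\frac{1}{x{\left(p,T{\left(-28 \right)} \right)} - 477385} = \frac{1}{\frac{27 - 28}{32 - 28} \left(-78 + \frac{27 - 28}{32 - 28}\right) - 477385} = \frac{1}{\frac{1}{4} \left(-1\right) \left(-78 + \frac{1}{4} \left(-1\right)\right) - 477385} = \frac{1}{- \frac{-78 - \frac{1}{4}}{4} - 477385} = \frac{1}{\left(- \frac{1}{4}\right) \left(- \frac{313}{4}\right) - 477385} = \frac{1}{\frac{313}{16} - 477385} = \frac{1}{- \frac{7637847}{16}} = - \frac{16}{7637847}$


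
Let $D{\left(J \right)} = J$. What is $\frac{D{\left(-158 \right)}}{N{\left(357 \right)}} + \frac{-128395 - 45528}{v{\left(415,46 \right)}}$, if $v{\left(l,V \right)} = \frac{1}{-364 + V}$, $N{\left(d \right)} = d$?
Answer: $\frac{19744782340}{357} \approx 5.5308 \cdot 10^{7}$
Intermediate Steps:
$\frac{D{\left(-158 \right)}}{N{\left(357 \right)}} + \frac{-128395 - 45528}{v{\left(415,46 \right)}} = - \frac{158}{357} + \frac{-128395 - 45528}{\frac{1}{-364 + 46}} = \left(-158\right) \frac{1}{357} - \frac{173923}{\frac{1}{-318}} = - \frac{158}{357} - \frac{173923}{- \frac{1}{318}} = - \frac{158}{357} - -55307514 = - \frac{158}{357} + 55307514 = \frac{19744782340}{357}$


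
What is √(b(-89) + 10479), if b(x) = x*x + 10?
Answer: √18410 ≈ 135.68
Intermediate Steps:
b(x) = 10 + x² (b(x) = x² + 10 = 10 + x²)
√(b(-89) + 10479) = √((10 + (-89)²) + 10479) = √((10 + 7921) + 10479) = √(7931 + 10479) = √18410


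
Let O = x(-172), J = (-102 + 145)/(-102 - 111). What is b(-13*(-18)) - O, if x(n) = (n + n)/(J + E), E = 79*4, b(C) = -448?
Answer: -30061448/67265 ≈ -446.91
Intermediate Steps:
J = -43/213 (J = 43/(-213) = 43*(-1/213) = -43/213 ≈ -0.20188)
E = 316
x(n) = 426*n/67265 (x(n) = (n + n)/(-43/213 + 316) = (2*n)/(67265/213) = (2*n)*(213/67265) = 426*n/67265)
O = -73272/67265 (O = (426/67265)*(-172) = -73272/67265 ≈ -1.0893)
b(-13*(-18)) - O = -448 - 1*(-73272/67265) = -448 + 73272/67265 = -30061448/67265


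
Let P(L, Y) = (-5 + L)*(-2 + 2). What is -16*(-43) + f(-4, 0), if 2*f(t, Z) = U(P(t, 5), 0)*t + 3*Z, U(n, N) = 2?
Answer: 684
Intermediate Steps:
P(L, Y) = 0 (P(L, Y) = (-5 + L)*0 = 0)
f(t, Z) = t + 3*Z/2 (f(t, Z) = (2*t + 3*Z)/2 = t + 3*Z/2)
-16*(-43) + f(-4, 0) = -16*(-43) + (-4 + (3/2)*0) = 688 + (-4 + 0) = 688 - 4 = 684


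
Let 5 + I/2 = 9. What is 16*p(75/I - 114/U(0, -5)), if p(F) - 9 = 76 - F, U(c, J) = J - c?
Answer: 4226/5 ≈ 845.20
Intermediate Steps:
I = 8 (I = -10 + 2*9 = -10 + 18 = 8)
p(F) = 85 - F (p(F) = 9 + (76 - F) = 85 - F)
16*p(75/I - 114/U(0, -5)) = 16*(85 - (75/8 - 114/(-5 - 1*0))) = 16*(85 - (75*(⅛) - 114/(-5 + 0))) = 16*(85 - (75/8 - 114/(-5))) = 16*(85 - (75/8 - 114*(-⅕))) = 16*(85 - (75/8 + 114/5)) = 16*(85 - 1*1287/40) = 16*(85 - 1287/40) = 16*(2113/40) = 4226/5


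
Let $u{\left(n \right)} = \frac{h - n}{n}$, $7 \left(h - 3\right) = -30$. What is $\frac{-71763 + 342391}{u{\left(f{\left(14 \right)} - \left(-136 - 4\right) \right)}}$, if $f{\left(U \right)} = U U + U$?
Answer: $- \frac{663038600}{2459} \approx -2.6964 \cdot 10^{5}$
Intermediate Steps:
$f{\left(U \right)} = U + U^{2}$ ($f{\left(U \right)} = U^{2} + U = U + U^{2}$)
$h = - \frac{9}{7}$ ($h = 3 + \frac{1}{7} \left(-30\right) = 3 - \frac{30}{7} = - \frac{9}{7} \approx -1.2857$)
$u{\left(n \right)} = \frac{- \frac{9}{7} - n}{n}$
$\frac{-71763 + 342391}{u{\left(f{\left(14 \right)} - \left(-136 - 4\right) \right)}} = \frac{-71763 + 342391}{\frac{1}{14 \left(1 + 14\right) - \left(-136 - 4\right)} \left(- \frac{9}{7} - \left(14 \left(1 + 14\right) - \left(-136 - 4\right)\right)\right)} = \frac{270628}{\frac{1}{14 \cdot 15 - -140} \left(- \frac{9}{7} - \left(14 \cdot 15 - -140\right)\right)} = \frac{270628}{\frac{1}{210 + 140} \left(- \frac{9}{7} - \left(210 + 140\right)\right)} = \frac{270628}{\frac{1}{350} \left(- \frac{9}{7} - 350\right)} = \frac{270628}{\frac{1}{350} \left(- \frac{2459}{7}\right)} = \frac{270628}{- \frac{2459}{2450}} = 270628 \left(- \frac{2450}{2459}\right) = - \frac{663038600}{2459}$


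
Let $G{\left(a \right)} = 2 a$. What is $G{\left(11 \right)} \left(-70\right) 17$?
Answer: $-26180$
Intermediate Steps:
$G{\left(11 \right)} \left(-70\right) 17 = 2 \cdot 11 \left(-70\right) 17 = 22 \left(-70\right) 17 = \left(-1540\right) 17 = -26180$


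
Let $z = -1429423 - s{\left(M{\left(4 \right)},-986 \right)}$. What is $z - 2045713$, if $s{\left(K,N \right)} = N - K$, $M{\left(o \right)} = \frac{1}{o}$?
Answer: $- \frac{13896599}{4} \approx -3.4741 \cdot 10^{6}$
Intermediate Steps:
$z = - \frac{5713747}{4}$ ($z = -1429423 - \left(-986 - \frac{1}{4}\right) = -1429423 - - \frac{3945}{4} = -1429423 + \frac{3945}{4} = - \frac{5713747}{4} \approx -1.4284 \cdot 10^{6}$)
$z - 2045713 = - \frac{5713747}{4} - 2045713 = - \frac{13896599}{4}$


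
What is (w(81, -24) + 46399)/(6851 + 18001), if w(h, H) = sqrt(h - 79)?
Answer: 46399/24852 + sqrt(2)/24852 ≈ 1.8671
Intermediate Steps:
w(h, H) = sqrt(-79 + h)
(w(81, -24) + 46399)/(6851 + 18001) = (sqrt(-79 + 81) + 46399)/(6851 + 18001) = (sqrt(2) + 46399)/24852 = (46399 + sqrt(2))*(1/24852) = 46399/24852 + sqrt(2)/24852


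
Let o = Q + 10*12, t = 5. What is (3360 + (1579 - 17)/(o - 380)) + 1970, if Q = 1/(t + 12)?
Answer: 23526716/4419 ≈ 5324.0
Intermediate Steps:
Q = 1/17 (Q = 1/(5 + 12) = 1/17 ≈ 0.058824)
o = 2041/17 (o = 1/17 + 10*12 = 1/17 + 120 = 2041/17 ≈ 120.06)
(3360 + (1579 - 17)/(o - 380)) + 1970 = (3360 + (1579 - 17)/(2041/17 - 380)) + 1970 = (3360 + 1562/(-4419/17)) + 1970 = (3360 + 1562*(-17/4419)) + 1970 = (3360 - 26554/4419) + 1970 = 14821286/4419 + 1970 = 23526716/4419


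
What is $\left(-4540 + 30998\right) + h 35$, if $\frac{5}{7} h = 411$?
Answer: $46597$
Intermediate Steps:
$h = \frac{2877}{5}$ ($h = \frac{7}{5} \cdot 411 = \frac{2877}{5} \approx 575.4$)
$\left(-4540 + 30998\right) + h 35 = \left(-4540 + 30998\right) + \frac{2877}{5} \cdot 35 = 26458 + 20139 = 46597$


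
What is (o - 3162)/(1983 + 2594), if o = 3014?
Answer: -148/4577 ≈ -0.032336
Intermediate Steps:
(o - 3162)/(1983 + 2594) = (3014 - 3162)/(1983 + 2594) = -148/4577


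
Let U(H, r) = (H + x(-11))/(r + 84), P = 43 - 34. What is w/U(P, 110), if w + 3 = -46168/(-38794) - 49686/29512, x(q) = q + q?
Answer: 815059669/15633982 ≈ 52.134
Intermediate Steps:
x(q) = 2*q
w = -8402677/2405228 (w = -3 + (-46168/(-38794) - 49686/29512) = -3 + (-46168*(-1/38794) - 49686*1/29512) = -3 + (23084/19397 - 3549/2108) = -3 - 1186993/2405228 = -8402677/2405228 ≈ -3.4935)
P = 9
U(H, r) = (-22 + H)/(84 + r) (U(H, r) = (H + 2*(-11))/(r + 84) = (H - 22)/(84 + r) = (-22 + H)/(84 + r))
w/U(P, 110) = -8402677*(84 + 110)/(-22 + 9)/2405228 = -8402677/(2405228*(-13/194)) = -8402677/2405228*(-194/13) = 815059669/15633982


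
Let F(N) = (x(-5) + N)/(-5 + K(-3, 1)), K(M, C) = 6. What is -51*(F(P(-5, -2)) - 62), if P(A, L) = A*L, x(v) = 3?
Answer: 2499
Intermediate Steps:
F(N) = 3 + N (F(N) = (3 + N)/(-5 + 6) = (3 + N)/1 = (3 + N)*1 = 3 + N)
-51*(F(P(-5, -2)) - 62) = -51*((3 - 5*(-2)) - 62) = -51*((3 + 10) - 62) = -51*(13 - 62) = -51*(-49) = 2499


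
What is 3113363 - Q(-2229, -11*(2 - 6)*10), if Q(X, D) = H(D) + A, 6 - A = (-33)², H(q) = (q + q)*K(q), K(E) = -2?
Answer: 3116206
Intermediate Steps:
H(q) = -4*q (H(q) = (q + q)*(-2) = (2*q)*(-2) = -4*q)
A = -1083 (A = 6 - 1*(-33)² = 6 - 1*1089 = 6 - 1089 = -1083)
Q(X, D) = -1083 - 4*D (Q(X, D) = -4*D - 1083 = -1083 - 4*D)
3113363 - Q(-2229, -11*(2 - 6)*10) = 3113363 - (-1083 - 4*(-11*(2 - 6))*10) = 3113363 - (-1083 - 4*(-11*(-4))*10) = 3113363 - (-1083 - 176*10) = 3113363 - (-1083 - 4*440) = 3113363 - (-1083 - 1760) = 3113363 - 1*(-2843) = 3113363 + 2843 = 3116206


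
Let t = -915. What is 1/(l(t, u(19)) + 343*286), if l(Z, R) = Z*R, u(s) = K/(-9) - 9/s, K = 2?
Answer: 57/5627881 ≈ 1.0128e-5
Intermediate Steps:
u(s) = -2/9 - 9/s (u(s) = 2/(-9) - 9/s = 2*(-1/9) - 9/s = -2/9 - 9/s)
l(Z, R) = R*Z
1/(l(t, u(19)) + 343*286) = 1/((-2/9 - 9/19)*(-915) + 343*286) = 1/((-2/9 - 9*1/19)*(-915) + 98098) = 1/((-2/9 - 9/19)*(-915) + 98098) = 1/(-119/171*(-915) + 98098) = 1/(36295/57 + 98098) = 1/(5627881/57) = 57/5627881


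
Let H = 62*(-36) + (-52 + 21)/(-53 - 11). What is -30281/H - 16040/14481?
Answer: 25773161624/2068132977 ≈ 12.462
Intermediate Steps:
H = -142817/64 (H = -2232 - 31/(-64) = -2232 - 31*(-1/64) = -2232 + 31/64 = -142817/64 ≈ -2231.5)
-30281/H - 16040/14481 = -30281/(-142817/64) - 16040/14481 = -30281*(-64/142817) - 16040*1/14481 = 1937984/142817 - 16040/14481 = 25773161624/2068132977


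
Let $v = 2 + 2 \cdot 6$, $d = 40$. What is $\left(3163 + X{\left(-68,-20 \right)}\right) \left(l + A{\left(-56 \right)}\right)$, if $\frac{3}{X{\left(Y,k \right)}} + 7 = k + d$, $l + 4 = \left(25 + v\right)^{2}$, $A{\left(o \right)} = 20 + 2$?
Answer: $\frac{63286758}{13} \approx 4.8682 \cdot 10^{6}$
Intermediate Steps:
$v = 14$ ($v = 2 + 12 = 14$)
$A{\left(o \right)} = 22$
$l = 1517$ ($l = -4 + \left(25 + 14\right)^{2} = -4 + 39^{2} = -4 + 1521 = 1517$)
$X{\left(Y,k \right)} = \frac{3}{33 + k}$ ($X{\left(Y,k \right)} = \frac{3}{-7 + \left(k + 40\right)} = \frac{3}{-7 + \left(40 + k\right)} = \frac{3}{33 + k}$)
$\left(3163 + X{\left(-68,-20 \right)}\right) \left(l + A{\left(-56 \right)}\right) = \left(3163 + \frac{3}{33 - 20}\right) \left(1517 + 22\right) = \left(3163 + \frac{3}{13}\right) 1539 = \frac{41122}{13} \cdot 1539 = \frac{63286758}{13}$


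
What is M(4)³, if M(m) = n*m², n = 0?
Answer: 0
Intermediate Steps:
M(m) = 0 (M(m) = 0*m² = 0)
M(4)³ = 0³ = 0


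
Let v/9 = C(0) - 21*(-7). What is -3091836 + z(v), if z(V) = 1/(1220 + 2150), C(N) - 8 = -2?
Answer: -10419487319/3370 ≈ -3.0918e+6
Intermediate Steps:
C(N) = 6 (C(N) = 8 - 2 = 6)
v = 1377 (v = 9*(6 - 21*(-7)) = 9*(6 + 147) = 9*153 = 1377)
z(V) = 1/3370
-3091836 + z(v) = -3091836 + 1/3370 = -10419487319/3370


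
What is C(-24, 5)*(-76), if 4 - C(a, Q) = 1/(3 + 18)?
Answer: -6308/21 ≈ -300.38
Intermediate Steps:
C(a, Q) = 83/21 (C(a, Q) = 4 - 1/(3 + 18) = 4 - 1/21 = 83/21)
C(-24, 5)*(-76) = (83/21)*(-76) = -6308/21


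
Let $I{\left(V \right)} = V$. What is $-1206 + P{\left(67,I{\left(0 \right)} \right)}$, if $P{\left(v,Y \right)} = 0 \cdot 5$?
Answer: $-1206$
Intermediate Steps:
$P{\left(v,Y \right)} = 0$
$-1206 + P{\left(67,I{\left(0 \right)} \right)} = -1206 + 0 = -1206$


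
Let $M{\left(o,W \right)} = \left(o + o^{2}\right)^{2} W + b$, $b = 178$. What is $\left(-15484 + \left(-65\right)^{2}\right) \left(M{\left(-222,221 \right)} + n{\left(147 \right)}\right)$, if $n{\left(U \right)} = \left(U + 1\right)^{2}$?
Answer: $-5989390192575954$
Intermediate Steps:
$n{\left(U \right)} = \left(1 + U\right)^{2}$
$M{\left(o,W \right)} = 178 + W \left(o + o^{2}\right)^{2}$ ($M{\left(o,W \right)} = \left(o + o^{2}\right)^{2} W + 178 = W \left(o + o^{2}\right)^{2} + 178 = 178 + W \left(o + o^{2}\right)^{2}$)
$\left(-15484 + \left(-65\right)^{2}\right) \left(M{\left(-222,221 \right)} + n{\left(147 \right)}\right) = \left(-15484 + \left(-65\right)^{2}\right) \left(\left(178 + 221 \left(-222\right)^{2} \left(1 - 222\right)^{2}\right) + \left(1 + 147\right)^{2}\right) = \left(-15484 + 4225\right) \left(\left(178 + 221 \cdot 49284 \left(-221\right)^{2}\right) + 148^{2}\right) = - 11259 \left(\left(178 + 221 \cdot 49284 \cdot 48841\right) + 21904\right) = - 11259 \left(\left(178 + 531964645524\right) + 21904\right) = - 11259 \left(531964645702 + 21904\right) = \left(-11259\right) 531964667606 = -5989390192575954$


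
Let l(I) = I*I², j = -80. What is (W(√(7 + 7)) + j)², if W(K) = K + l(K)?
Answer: 9550 - 2400*√14 ≈ 570.02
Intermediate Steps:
l(I) = I³
W(K) = K + K³
(W(√(7 + 7)) + j)² = ((√(7 + 7) + (√(7 + 7))³) - 80)² = ((√14 + (√14)³) - 80)² = ((√14 + 14*√14) - 80)² = (15*√14 - 80)² = (-80 + 15*√14)²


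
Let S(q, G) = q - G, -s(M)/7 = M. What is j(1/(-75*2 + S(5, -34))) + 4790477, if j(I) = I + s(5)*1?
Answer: 531739061/111 ≈ 4.7904e+6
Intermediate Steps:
s(M) = -7*M
j(I) = -35 + I (j(I) = I - 7*5*1 = I - 35*1 = I - 35 = -35 + I)
j(1/(-75*2 + S(5, -34))) + 4790477 = (-35 + 1/(-75*2 + (5 - 1*(-34)))) + 4790477 = (-35 + 1/(-150 + (5 + 34))) + 4790477 = (-35 + 1/(-150 + 39)) + 4790477 = (-35 + 1/(-111)) + 4790477 = (-35 - 1/111) + 4790477 = -3886/111 + 4790477 = 531739061/111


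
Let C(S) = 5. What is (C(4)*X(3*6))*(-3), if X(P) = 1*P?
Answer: -270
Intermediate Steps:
X(P) = P
(C(4)*X(3*6))*(-3) = (5*(3*6))*(-3) = (5*18)*(-3) = 90*(-3) = -270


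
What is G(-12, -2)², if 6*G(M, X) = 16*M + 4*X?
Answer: 10000/9 ≈ 1111.1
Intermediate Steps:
G(M, X) = 2*X/3 + 8*M/3 (G(M, X) = (16*M + 4*X)/6 = (4*X + 16*M)/6 = 2*X/3 + 8*M/3)
G(-12, -2)² = ((⅔)*(-2) + (8/3)*(-12))² = (-4/3 - 32)² = (-100/3)² = 10000/9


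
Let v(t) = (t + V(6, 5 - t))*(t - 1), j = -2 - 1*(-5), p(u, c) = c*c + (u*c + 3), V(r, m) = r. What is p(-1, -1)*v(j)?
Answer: 90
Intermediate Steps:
p(u, c) = 3 + c**2 + c*u (p(u, c) = c**2 + (c*u + 3) = c**2 + (3 + c*u) = 3 + c**2 + c*u)
j = 3 (j = -2 + 5 = 3)
v(t) = (-1 + t)*(6 + t) (v(t) = (t + 6)*(t - 1) = (6 + t)*(-1 + t) = (-1 + t)*(6 + t))
p(-1, -1)*v(j) = (3 + (-1)**2 - 1*(-1))*(-6 + 3**2 + 5*3) = (3 + 1 + 1)*(-6 + 9 + 15) = 5*18 = 90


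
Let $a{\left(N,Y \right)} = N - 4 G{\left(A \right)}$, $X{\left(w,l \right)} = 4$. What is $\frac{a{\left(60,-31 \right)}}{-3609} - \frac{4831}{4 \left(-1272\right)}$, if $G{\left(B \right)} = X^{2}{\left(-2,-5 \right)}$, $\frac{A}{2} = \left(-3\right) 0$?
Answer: $\frac{5818477}{6120864} \approx 0.9506$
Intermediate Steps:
$A = 0$ ($A = 2 \left(\left(-3\right) 0\right) = 2 \cdot 0 = 0$)
$G{\left(B \right)} = 16$ ($G{\left(B \right)} = 4^{2} = 16$)
$a{\left(N,Y \right)} = -64 + N$ ($a{\left(N,Y \right)} = N - 64 = -64 + N$)
$\frac{a{\left(60,-31 \right)}}{-3609} - \frac{4831}{4 \left(-1272\right)} = \frac{-64 + 60}{-3609} - \frac{4831}{4 \left(-1272\right)} = \left(-4\right) \left(- \frac{1}{3609}\right) - \frac{4831}{-5088} = \frac{4}{3609} - - \frac{4831}{5088} = \frac{4}{3609} + \frac{4831}{5088} = \frac{5818477}{6120864}$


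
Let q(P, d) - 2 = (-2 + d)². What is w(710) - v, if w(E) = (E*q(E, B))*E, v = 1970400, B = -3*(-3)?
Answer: 23738700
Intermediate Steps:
B = 9
q(P, d) = 2 + (-2 + d)²
w(E) = 51*E² (w(E) = (E*(2 + (-2 + 9)²))*E = (E*(2 + 7²))*E = (E*(2 + 49))*E = (E*51)*E = (51*E)*E = 51*E²)
w(710) - v = 51*710² - 1*1970400 = 51*504100 - 1970400 = 25709100 - 1970400 = 23738700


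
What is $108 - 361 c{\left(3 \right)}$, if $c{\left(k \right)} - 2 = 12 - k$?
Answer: $-3863$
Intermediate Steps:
$c{\left(k \right)} = 14 - k$ ($c{\left(k \right)} = 2 - \left(-12 + k\right) = 14 - k$)
$108 - 361 c{\left(3 \right)} = 108 - 361 \left(14 - 3\right) = 108 - 3971 = -3863$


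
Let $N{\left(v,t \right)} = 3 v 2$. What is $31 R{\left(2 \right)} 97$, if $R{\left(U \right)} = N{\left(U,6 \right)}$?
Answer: $36084$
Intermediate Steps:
$N{\left(v,t \right)} = 6 v$
$R{\left(U \right)} = 6 U$
$31 R{\left(2 \right)} 97 = 31 \cdot 6 \cdot 2 \cdot 97 = 31 \cdot 12 \cdot 97 = 372 \cdot 97 = 36084$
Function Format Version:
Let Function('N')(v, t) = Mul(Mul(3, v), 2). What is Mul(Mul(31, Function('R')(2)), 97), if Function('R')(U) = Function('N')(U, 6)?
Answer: 36084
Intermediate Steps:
Function('N')(v, t) = Mul(6, v)
Function('R')(U) = Mul(6, U)
Mul(Mul(31, Function('R')(2)), 97) = Mul(Mul(31, Mul(6, 2)), 97) = Mul(Mul(31, 12), 97) = Mul(372, 97) = 36084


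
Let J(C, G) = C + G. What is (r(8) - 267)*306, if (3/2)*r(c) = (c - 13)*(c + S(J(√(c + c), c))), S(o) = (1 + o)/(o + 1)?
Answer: -90882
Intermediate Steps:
S(o) = 1 (S(o) = (1 + o)/(1 + o) = 1)
r(c) = 2*(1 + c)*(-13 + c)/3 (r(c) = 2*((c - 13)*(c + 1))/3 = 2*((-13 + c)*(1 + c))/3 = 2*((1 + c)*(-13 + c))/3 = 2*(1 + c)*(-13 + c)/3)
(r(8) - 267)*306 = ((-26/3 - 8*8 + (⅔)*8²) - 267)*306 = ((-26/3 - 64 + (⅔)*64) - 267)*306 = ((-26/3 - 64 + 128/3) - 267)*306 = (-30 - 267)*306 = -297*306 = -90882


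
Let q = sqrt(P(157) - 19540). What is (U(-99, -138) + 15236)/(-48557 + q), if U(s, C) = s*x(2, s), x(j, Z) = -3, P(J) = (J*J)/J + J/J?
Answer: -754235881/2357801631 - 15533*I*sqrt(19382)/2357801631 ≈ -0.31989 - 0.00091716*I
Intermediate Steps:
P(J) = 1 + J (P(J) = J**2/J + 1 = J + 1 = 1 + J)
q = I*sqrt(19382) (q = sqrt((1 + 157) - 19540) = sqrt(158 - 19540) = sqrt(-19382) = I*sqrt(19382) ≈ 139.22*I)
U(s, C) = -3*s (U(s, C) = s*(-3) = -3*s)
(U(-99, -138) + 15236)/(-48557 + q) = (-3*(-99) + 15236)/(-48557 + I*sqrt(19382)) = (297 + 15236)/(-48557 + I*sqrt(19382)) = 15533/(-48557 + I*sqrt(19382))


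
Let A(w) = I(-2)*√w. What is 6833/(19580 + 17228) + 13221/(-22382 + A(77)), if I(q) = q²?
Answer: -1867233671135/4609766671784 - 13221*√77/125238173 ≈ -0.40599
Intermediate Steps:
A(w) = 4*√w (A(w) = (-2)²*√w = 4*√w)
6833/(19580 + 17228) + 13221/(-22382 + A(77)) = 6833/(19580 + 17228) + 13221/(-22382 + 4*√77) = 6833/36808 + 13221/(-22382 + 4*√77)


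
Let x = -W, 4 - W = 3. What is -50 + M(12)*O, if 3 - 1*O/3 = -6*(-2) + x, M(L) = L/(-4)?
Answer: 22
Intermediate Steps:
W = 1 (W = 4 - 1*3 = 4 - 3 = 1)
x = -1 (x = -1*1 = -1)
M(L) = -L/4 (M(L) = L*(-¼) = -L/4)
O = -24 (O = 9 - 3*(-6*(-2) - 1) = 9 - 3*(12 - 1) = 9 - 3*11 = 9 - 33 = -24)
-50 + M(12)*O = -50 - ¼*12*(-24) = -50 - 3*(-24) = -50 + 72 = 22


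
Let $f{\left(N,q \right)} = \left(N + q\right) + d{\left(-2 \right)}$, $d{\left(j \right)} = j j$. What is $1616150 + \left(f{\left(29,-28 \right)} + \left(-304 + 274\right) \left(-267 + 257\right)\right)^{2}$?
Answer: $1709175$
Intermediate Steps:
$d{\left(j \right)} = j^{2}$
$f{\left(N,q \right)} = 4 + N + q$ ($f{\left(N,q \right)} = \left(N + q\right) + \left(-2\right)^{2} = \left(N + q\right) + 4 = 4 + N + q$)
$1616150 + \left(f{\left(29,-28 \right)} + \left(-304 + 274\right) \left(-267 + 257\right)\right)^{2} = 1616150 + \left(\left(4 + 29 - 28\right) + \left(-304 + 274\right) \left(-267 + 257\right)\right)^{2} = 1616150 + \left(5 - -300\right)^{2} = 1616150 + \left(5 + 300\right)^{2} = 1616150 + 305^{2} = 1616150 + 93025 = 1709175$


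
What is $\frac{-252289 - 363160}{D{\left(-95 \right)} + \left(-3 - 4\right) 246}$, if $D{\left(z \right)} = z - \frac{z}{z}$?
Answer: $\frac{615449}{1818} \approx 338.53$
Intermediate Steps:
$D{\left(z \right)} = -1 + z$ ($D{\left(z \right)} = z - 1 = -1 + z$)
$\frac{-252289 - 363160}{D{\left(-95 \right)} + \left(-3 - 4\right) 246} = \frac{-252289 - 363160}{\left(-1 - 95\right) + \left(-3 - 4\right) 246} = - \frac{615449}{-96 - 1722} = - \frac{615449}{-1818} = \left(-615449\right) \left(- \frac{1}{1818}\right) = \frac{615449}{1818}$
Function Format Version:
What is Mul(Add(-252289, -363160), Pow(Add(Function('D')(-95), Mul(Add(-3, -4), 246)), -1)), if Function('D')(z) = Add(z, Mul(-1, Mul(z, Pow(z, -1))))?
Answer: Rational(615449, 1818) ≈ 338.53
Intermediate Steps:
Function('D')(z) = Add(-1, z) (Function('D')(z) = Add(z, Mul(-1, 1)) = Add(z, -1) = Add(-1, z))
Mul(Add(-252289, -363160), Pow(Add(Function('D')(-95), Mul(Add(-3, -4), 246)), -1)) = Mul(Add(-252289, -363160), Pow(Add(Add(-1, -95), Mul(Add(-3, -4), 246)), -1)) = Mul(-615449, Pow(Add(-96, Mul(-7, 246)), -1)) = Mul(-615449, Pow(Add(-96, -1722), -1)) = Mul(-615449, Pow(-1818, -1)) = Mul(-615449, Rational(-1, 1818)) = Rational(615449, 1818)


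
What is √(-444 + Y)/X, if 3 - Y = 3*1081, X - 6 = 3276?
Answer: I*√921/1641 ≈ 0.018494*I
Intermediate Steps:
X = 3282 (X = 6 + 3276 = 3282)
Y = -3240 (Y = 3 - 3*1081 = 3 - 1*3243 = 3 - 3243 = -3240)
√(-444 + Y)/X = √(-444 - 3240)/3282 = √(-3684)*(1/3282) = (2*I*√921)*(1/3282) = I*√921/1641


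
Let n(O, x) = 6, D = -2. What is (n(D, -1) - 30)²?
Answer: 576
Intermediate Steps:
(n(D, -1) - 30)² = (6 - 30)² = (-24)² = 576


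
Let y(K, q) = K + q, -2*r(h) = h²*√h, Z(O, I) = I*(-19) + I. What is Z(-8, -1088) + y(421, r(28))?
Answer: 20005 - 784*√7 ≈ 17931.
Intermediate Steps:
Z(O, I) = -18*I (Z(O, I) = -19*I + I = -18*I)
r(h) = -h^(5/2)/2 (r(h) = -h²*√h/2 = -h^(5/2)/2)
Z(-8, -1088) + y(421, r(28)) = -18*(-1088) + (421 - 784*√7) = 19584 + (421 - 784*√7) = 20005 - 784*√7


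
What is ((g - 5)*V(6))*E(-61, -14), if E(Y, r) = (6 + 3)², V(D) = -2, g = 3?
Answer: 324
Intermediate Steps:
E(Y, r) = 81 (E(Y, r) = 9² = 81)
((g - 5)*V(6))*E(-61, -14) = ((3 - 5)*(-2))*81 = -2*(-2)*81 = 4*81 = 324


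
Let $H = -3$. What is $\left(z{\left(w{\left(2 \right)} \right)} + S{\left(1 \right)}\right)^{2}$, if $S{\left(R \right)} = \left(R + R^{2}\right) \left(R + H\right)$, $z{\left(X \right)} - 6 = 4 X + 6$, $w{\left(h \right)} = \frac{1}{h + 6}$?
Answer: $\frac{289}{4} \approx 72.25$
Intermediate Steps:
$w{\left(h \right)} = \frac{1}{6 + h}$
$z{\left(X \right)} = 12 + 4 X$ ($z{\left(X \right)} = 6 + \left(4 X + 6\right) = 6 + \left(6 + 4 X\right) = 12 + 4 X$)
$S{\left(R \right)} = \left(-3 + R\right) \left(R + R^{2}\right)$ ($S{\left(R \right)} = \left(R + R^{2}\right) \left(R - 3\right) = \left(R + R^{2}\right) \left(-3 + R\right) = \left(-3 + R\right) \left(R + R^{2}\right)$)
$\left(z{\left(w{\left(2 \right)} \right)} + S{\left(1 \right)}\right)^{2} = \left(\left(12 + \frac{4}{6 + 2}\right) + 1 \left(-3 + 1^{2} - 2\right)\right)^{2} = \left(\left(12 + \frac{4}{8}\right) + 1 \left(-3 + 1 - 2\right)\right)^{2} = \left(\left(12 + 4 \cdot \frac{1}{8}\right) + 1 \left(-4\right)\right)^{2} = \left(\left(12 + \frac{1}{2}\right) - 4\right)^{2} = \left(\frac{25}{2} - 4\right)^{2} = \left(\frac{17}{2}\right)^{2} = \frac{289}{4}$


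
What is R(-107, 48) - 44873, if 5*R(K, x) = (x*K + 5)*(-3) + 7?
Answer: -41793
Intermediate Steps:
R(K, x) = -8/5 - 3*K*x/5 (R(K, x) = ((x*K + 5)*(-3) + 7)/5 = ((K*x + 5)*(-3) + 7)/5 = ((5 + K*x)*(-3) + 7)/5 = ((-15 - 3*K*x) + 7)/5 = (-8 - 3*K*x)/5 = -8/5 - 3*K*x/5)
R(-107, 48) - 44873 = (-8/5 - ⅗*(-107)*48) - 44873 = (-8/5 + 15408/5) - 44873 = 3080 - 44873 = -41793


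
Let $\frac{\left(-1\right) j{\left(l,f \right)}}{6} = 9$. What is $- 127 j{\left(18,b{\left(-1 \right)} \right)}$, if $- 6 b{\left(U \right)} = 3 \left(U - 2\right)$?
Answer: $6858$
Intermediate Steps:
$b{\left(U \right)} = 1 - \frac{U}{2}$ ($b{\left(U \right)} = - \frac{3 \left(U - 2\right)}{6} = - \frac{3 \left(-2 + U\right)}{6} = - \frac{-6 + 3 U}{6} = 1 - \frac{U}{2}$)
$j{\left(l,f \right)} = -54$ ($j{\left(l,f \right)} = \left(-6\right) 9 = -54$)
$- 127 j{\left(18,b{\left(-1 \right)} \right)} = \left(-127\right) \left(-54\right) = 6858$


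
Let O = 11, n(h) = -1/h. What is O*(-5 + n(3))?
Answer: -176/3 ≈ -58.667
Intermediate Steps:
O*(-5 + n(3)) = 11*(-5 - 1/3) = 11*(-16/3) = -176/3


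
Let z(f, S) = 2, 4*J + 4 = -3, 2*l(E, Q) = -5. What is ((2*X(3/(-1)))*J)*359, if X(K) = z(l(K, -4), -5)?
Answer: -2513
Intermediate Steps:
l(E, Q) = -5/2 (l(E, Q) = (½)*(-5) = -5/2)
J = -7/4 (J = -1 + (¼)*(-3) = -1 - ¾ = -7/4 ≈ -1.7500)
X(K) = 2
((2*X(3/(-1)))*J)*359 = ((2*2)*(-7/4))*359 = (4*(-7/4))*359 = -7*359 = -2513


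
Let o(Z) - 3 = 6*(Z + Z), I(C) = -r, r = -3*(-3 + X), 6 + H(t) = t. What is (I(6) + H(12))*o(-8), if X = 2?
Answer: -279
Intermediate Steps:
H(t) = -6 + t
r = 3 (r = -3*(-3 + 2) = -3*(-1) = 3)
I(C) = -3 (I(C) = -1*3 = -3)
o(Z) = 3 + 12*Z (o(Z) = 3 + 6*(Z + Z) = 3 + 6*(2*Z) = 3 + 12*Z)
(I(6) + H(12))*o(-8) = (-3 + (-6 + 12))*(3 + 12*(-8)) = (-3 + 6)*(3 - 96) = 3*(-93) = -279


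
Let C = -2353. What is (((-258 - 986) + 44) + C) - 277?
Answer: -3830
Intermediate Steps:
(((-258 - 986) + 44) + C) - 277 = (((-258 - 986) + 44) - 2353) - 277 = ((-1244 + 44) - 2353) - 277 = (-1200 - 2353) - 277 = -3553 - 277 = -3830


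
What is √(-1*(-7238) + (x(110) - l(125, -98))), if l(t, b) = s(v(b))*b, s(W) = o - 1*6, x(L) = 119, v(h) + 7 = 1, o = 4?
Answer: √7161 ≈ 84.623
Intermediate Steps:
v(h) = -6 (v(h) = -7 + 1 = -6)
s(W) = -2 (s(W) = 4 - 1*6 = 4 - 6 = -2)
l(t, b) = -2*b
√(-1*(-7238) + (x(110) - l(125, -98))) = √(-1*(-7238) + (119 - (-2)*(-98))) = √(7238 + (119 - 1*196)) = √(7238 + (119 - 196)) = √(7238 - 77) = √7161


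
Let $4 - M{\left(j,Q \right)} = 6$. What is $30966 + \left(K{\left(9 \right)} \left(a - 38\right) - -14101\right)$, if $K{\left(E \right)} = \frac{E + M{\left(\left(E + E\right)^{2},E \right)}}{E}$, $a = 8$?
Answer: $\frac{135131}{3} \approx 45044.0$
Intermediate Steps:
$M{\left(j,Q \right)} = -2$ ($M{\left(j,Q \right)} = 4 - 6 = -2$)
$K{\left(E \right)} = \frac{-2 + E}{E}$ ($K{\left(E \right)} = \frac{E - 2}{E} = \frac{-2 + E}{E}$)
$30966 + \left(K{\left(9 \right)} \left(a - 38\right) - -14101\right) = 30966 + \left(\frac{-2 + 9}{9} \left(8 - 38\right) - -14101\right) = 30966 + \left(\frac{1}{9} \cdot 7 \left(-30\right) + 14101\right) = 30966 + \left(\frac{7}{9} \left(-30\right) + 14101\right) = 30966 + \left(- \frac{70}{3} + 14101\right) = 30966 + \frac{42233}{3} = \frac{135131}{3}$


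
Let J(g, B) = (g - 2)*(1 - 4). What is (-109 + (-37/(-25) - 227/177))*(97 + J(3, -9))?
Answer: -45256394/4425 ≈ -10227.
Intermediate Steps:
J(g, B) = 6 - 3*g (J(g, B) = (-2 + g)*(-3) = 6 - 3*g)
(-109 + (-37/(-25) - 227/177))*(97 + J(3, -9)) = (-109 + (-37/(-25) - 227/177))*(97 + (6 - 3*3)) = (-109 + (-37*(-1/25) - 227*1/177))*(97 + (6 - 9)) = (-109 + (37/25 - 227/177))*(97 - 3) = (-109 + 874/4425)*94 = -481451/4425*94 = -45256394/4425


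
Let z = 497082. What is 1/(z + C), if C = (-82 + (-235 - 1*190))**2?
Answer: 1/754131 ≈ 1.3260e-6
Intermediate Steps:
C = 257049 (C = (-82 + (-235 - 190))**2 = (-82 - 425)**2 = (-507)**2 = 257049)
1/(z + C) = 1/(497082 + 257049) = 1/754131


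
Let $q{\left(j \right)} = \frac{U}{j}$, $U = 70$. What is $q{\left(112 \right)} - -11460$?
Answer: $\frac{91685}{8} \approx 11461.0$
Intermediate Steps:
$q{\left(j \right)} = \frac{70}{j}$
$q{\left(112 \right)} - -11460 = \frac{70}{112} - -11460 = 70 \cdot \frac{1}{112} + 11460 = \frac{5}{8} + 11460 = \frac{91685}{8}$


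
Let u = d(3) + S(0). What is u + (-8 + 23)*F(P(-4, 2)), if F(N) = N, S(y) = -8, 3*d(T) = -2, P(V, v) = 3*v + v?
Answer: 334/3 ≈ 111.33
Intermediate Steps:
P(V, v) = 4*v
d(T) = -⅔ (d(T) = (⅓)*(-2) = -⅔)
u = -26/3 (u = -⅔ - 8 = -26/3 ≈ -8.6667)
u + (-8 + 23)*F(P(-4, 2)) = -26/3 + (-8 + 23)*(4*2) = -26/3 + 15*8 = -26/3 + 120 = 334/3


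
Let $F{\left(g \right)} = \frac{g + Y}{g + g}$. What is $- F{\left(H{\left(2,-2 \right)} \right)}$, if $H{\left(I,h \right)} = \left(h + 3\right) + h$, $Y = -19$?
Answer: $-10$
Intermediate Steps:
$H{\left(I,h \right)} = 3 + 2 h$ ($H{\left(I,h \right)} = \left(3 + h\right) + h = 3 + 2 h$)
$F{\left(g \right)} = \frac{-19 + g}{2 g}$ ($F{\left(g \right)} = \frac{g - 19}{g + g} = \frac{-19 + g}{2 g}$)
$- F{\left(H{\left(2,-2 \right)} \right)} = - \frac{-19 + \left(3 + 2 \left(-2\right)\right)}{2 \left(3 + 2 \left(-2\right)\right)} = - \frac{-19 + \left(3 - 4\right)}{2 \left(3 - 4\right)} = - \frac{-19 - 1}{2 \left(-1\right)} = - \frac{\left(-1\right) \left(-20\right)}{2} = \left(-1\right) 10 = -10$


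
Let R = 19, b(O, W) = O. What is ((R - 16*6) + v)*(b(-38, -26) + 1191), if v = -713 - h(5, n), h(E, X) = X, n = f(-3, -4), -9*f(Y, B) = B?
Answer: -8202442/9 ≈ -9.1138e+5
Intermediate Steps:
f(Y, B) = -B/9
n = 4/9 (n = -⅑*(-4) = 4/9 ≈ 0.44444)
v = -6421/9 (v = -713 - 1*4/9 = -713 - 4/9 = -6421/9 ≈ -713.44)
((R - 16*6) + v)*(b(-38, -26) + 1191) = ((19 - 16*6) - 6421/9)*(-38 + 1191) = ((19 - 96) - 6421/9)*1153 = (-77 - 6421/9)*1153 = -7114/9*1153 = -8202442/9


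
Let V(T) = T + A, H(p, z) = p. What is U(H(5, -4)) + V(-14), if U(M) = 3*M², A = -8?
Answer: 53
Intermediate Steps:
V(T) = -8 + T (V(T) = T - 8 = -8 + T)
U(H(5, -4)) + V(-14) = 3*5² + (-8 - 14) = 3*25 - 22 = 75 - 22 = 53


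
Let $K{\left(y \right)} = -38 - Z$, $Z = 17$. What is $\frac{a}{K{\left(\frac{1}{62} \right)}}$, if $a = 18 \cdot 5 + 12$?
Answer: $- \frac{102}{55} \approx -1.8545$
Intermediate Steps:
$a = 102$ ($a = 90 + 12 = 102$)
$K{\left(y \right)} = -55$ ($K{\left(y \right)} = -38 - 17 = -55$)
$\frac{a}{K{\left(\frac{1}{62} \right)}} = \frac{102}{-55} = 102 \left(- \frac{1}{55}\right) = - \frac{102}{55}$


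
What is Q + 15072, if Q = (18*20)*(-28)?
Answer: 4992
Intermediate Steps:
Q = -10080 (Q = 360*(-28) = -10080)
Q + 15072 = -10080 + 15072 = 4992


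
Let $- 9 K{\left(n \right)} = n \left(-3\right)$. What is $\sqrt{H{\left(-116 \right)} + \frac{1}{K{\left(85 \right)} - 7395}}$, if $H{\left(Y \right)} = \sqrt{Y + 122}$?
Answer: $\frac{\sqrt{-663 + 4884100 \sqrt{6}}}{2210} \approx 1.565$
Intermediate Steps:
$K{\left(n \right)} = \frac{n}{3}$ ($K{\left(n \right)} = - \frac{n \left(-3\right)}{9} = - \frac{\left(-3\right) n}{9} = \frac{n}{3}$)
$H{\left(Y \right)} = \sqrt{122 + Y}$
$\sqrt{H{\left(-116 \right)} + \frac{1}{K{\left(85 \right)} - 7395}} = \sqrt{\sqrt{122 - 116} + \frac{1}{\frac{1}{3} \cdot 85 - 7395}} = \sqrt{\sqrt{6} + \frac{1}{\frac{85}{3} - 7395}} = \sqrt{\sqrt{6} + \frac{1}{- \frac{22100}{3}}} = \sqrt{\sqrt{6} - \frac{3}{22100}} = \sqrt{- \frac{3}{22100} + \sqrt{6}}$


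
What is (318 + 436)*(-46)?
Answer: -34684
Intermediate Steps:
(318 + 436)*(-46) = 754*(-46) = -34684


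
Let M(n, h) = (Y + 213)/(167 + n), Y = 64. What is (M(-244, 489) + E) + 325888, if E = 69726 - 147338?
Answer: 19116975/77 ≈ 2.4827e+5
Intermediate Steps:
M(n, h) = 277/(167 + n) (M(n, h) = (64 + 213)/(167 + n) = 277/(167 + n))
E = -77612
(M(-244, 489) + E) + 325888 = (277/(167 - 244) - 77612) + 325888 = (277/(-77) - 77612) + 325888 = (277*(-1/77) - 77612) + 325888 = (-277/77 - 77612) + 325888 = -5976401/77 + 325888 = 19116975/77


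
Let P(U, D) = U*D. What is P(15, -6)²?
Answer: 8100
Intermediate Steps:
P(U, D) = D*U
P(15, -6)² = (-6*15)² = (-90)² = 8100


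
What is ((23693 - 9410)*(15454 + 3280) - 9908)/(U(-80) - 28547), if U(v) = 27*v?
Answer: -267567814/30707 ≈ -8713.6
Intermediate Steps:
((23693 - 9410)*(15454 + 3280) - 9908)/(U(-80) - 28547) = ((23693 - 9410)*(15454 + 3280) - 9908)/(27*(-80) - 28547) = (14283*18734 - 9908)/(-2160 - 28547) = (267577722 - 9908)/(-30707) = 267567814*(-1/30707) = -267567814/30707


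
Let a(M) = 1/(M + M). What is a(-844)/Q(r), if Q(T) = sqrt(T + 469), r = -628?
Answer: I*sqrt(159)/268392 ≈ 4.6982e-5*I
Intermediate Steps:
a(M) = 1/(2*M)
Q(T) = sqrt(469 + T)
a(-844)/Q(r) = ((1/2)/(-844))/(sqrt(469 - 628)) = ((1/2)*(-1/844))/(sqrt(-159)) = -(-I*sqrt(159)/159)/1688 = -(-1)*I*sqrt(159)/268392 = I*sqrt(159)/268392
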